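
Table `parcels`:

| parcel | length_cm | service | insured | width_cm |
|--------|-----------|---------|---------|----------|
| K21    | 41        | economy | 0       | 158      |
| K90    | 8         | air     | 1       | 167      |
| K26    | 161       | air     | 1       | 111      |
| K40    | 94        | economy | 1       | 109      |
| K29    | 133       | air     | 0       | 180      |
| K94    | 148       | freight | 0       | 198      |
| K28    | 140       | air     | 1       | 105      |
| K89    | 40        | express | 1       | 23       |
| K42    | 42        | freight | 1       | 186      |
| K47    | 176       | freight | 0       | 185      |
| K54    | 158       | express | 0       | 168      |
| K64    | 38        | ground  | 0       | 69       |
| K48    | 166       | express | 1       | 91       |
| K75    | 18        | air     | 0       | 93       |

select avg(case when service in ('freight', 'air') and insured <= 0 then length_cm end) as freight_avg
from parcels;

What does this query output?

parcel=K21: ✗
parcel=K90: ✗
parcel=K26: ✗
parcel=K40: ✗
parcel=K29: ✓ → 133
parcel=K94: ✓ → 148
parcel=K28: ✗
parcel=K89: ✗
parcel=K42: ✗
parcel=K47: ✓ → 176
parcel=K54: ✗
parcel=K64: ✗
parcel=K48: ✗
parcel=K75: ✓ → 18
freight_avg = (133 + 148 + 176 + 18) / 4 = 118.75

118.75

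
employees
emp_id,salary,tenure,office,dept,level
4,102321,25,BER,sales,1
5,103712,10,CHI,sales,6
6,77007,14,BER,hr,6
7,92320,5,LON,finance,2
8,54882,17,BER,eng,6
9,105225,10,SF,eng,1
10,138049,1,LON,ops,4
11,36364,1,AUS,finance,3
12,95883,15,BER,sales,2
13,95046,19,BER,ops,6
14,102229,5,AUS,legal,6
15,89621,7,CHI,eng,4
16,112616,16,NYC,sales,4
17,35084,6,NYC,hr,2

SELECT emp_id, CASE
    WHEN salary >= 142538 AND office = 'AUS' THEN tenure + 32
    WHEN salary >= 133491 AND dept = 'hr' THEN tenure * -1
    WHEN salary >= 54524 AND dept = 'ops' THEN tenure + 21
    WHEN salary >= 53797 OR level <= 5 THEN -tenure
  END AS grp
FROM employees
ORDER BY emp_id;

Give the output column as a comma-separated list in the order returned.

-25, -10, -14, -5, -17, -10, 22, -1, -15, 40, -5, -7, -16, -6

emp_id=4: salary >= 53797 OR level <= 5 → -25
emp_id=5: salary >= 53797 OR level <= 5 → -10
emp_id=6: salary >= 53797 OR level <= 5 → -14
emp_id=7: salary >= 53797 OR level <= 5 → -5
emp_id=8: salary >= 53797 OR level <= 5 → -17
emp_id=9: salary >= 53797 OR level <= 5 → -10
emp_id=10: salary >= 54524 AND dept = 'ops' → 22
emp_id=11: salary >= 53797 OR level <= 5 → -1
emp_id=12: salary >= 53797 OR level <= 5 → -15
emp_id=13: salary >= 54524 AND dept = 'ops' → 40
emp_id=14: salary >= 53797 OR level <= 5 → -5
emp_id=15: salary >= 53797 OR level <= 5 → -7
emp_id=16: salary >= 53797 OR level <= 5 → -16
emp_id=17: salary >= 53797 OR level <= 5 → -6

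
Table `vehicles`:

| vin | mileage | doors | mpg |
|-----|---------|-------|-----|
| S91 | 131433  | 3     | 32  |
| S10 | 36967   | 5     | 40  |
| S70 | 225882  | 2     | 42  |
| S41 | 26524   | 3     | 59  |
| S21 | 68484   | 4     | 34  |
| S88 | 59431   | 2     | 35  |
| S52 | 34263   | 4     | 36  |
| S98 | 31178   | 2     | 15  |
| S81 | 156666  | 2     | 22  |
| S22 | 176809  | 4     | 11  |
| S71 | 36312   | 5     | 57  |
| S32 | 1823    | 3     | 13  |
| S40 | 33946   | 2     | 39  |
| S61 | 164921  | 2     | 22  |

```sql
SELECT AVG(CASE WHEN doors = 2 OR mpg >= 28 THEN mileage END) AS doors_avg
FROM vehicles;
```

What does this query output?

vin=S91: ✓ → 131433
vin=S10: ✓ → 36967
vin=S70: ✓ → 225882
vin=S41: ✓ → 26524
vin=S21: ✓ → 68484
vin=S88: ✓ → 59431
vin=S52: ✓ → 34263
vin=S98: ✓ → 31178
vin=S81: ✓ → 156666
vin=S22: ✗
vin=S71: ✓ → 36312
vin=S32: ✗
vin=S40: ✓ → 33946
vin=S61: ✓ → 164921
doors_avg = (131433 + 36967 + 225882 + 26524 + 68484 + 59431 + 34263 + 31178 + 156666 + 36312 + 33946 + 164921) / 12 = 83833.9166666667

83833.9166666667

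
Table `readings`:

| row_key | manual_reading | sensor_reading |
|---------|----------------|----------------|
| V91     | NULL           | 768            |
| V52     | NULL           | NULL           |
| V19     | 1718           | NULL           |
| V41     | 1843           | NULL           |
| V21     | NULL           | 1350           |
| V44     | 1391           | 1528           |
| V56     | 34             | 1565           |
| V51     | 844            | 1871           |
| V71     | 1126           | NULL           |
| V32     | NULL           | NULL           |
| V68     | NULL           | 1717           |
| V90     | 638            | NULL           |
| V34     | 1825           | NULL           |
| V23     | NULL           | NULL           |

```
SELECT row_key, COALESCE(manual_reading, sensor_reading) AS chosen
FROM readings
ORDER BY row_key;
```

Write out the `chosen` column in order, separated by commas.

row_key=V19: manual_reading=1718 → 1718
row_key=V21: manual_reading=NULL, sensor_reading=1350 → 1350
row_key=V23: manual_reading=NULL, sensor_reading=NULL (all NULL) → NULL
row_key=V32: manual_reading=NULL, sensor_reading=NULL (all NULL) → NULL
row_key=V34: manual_reading=1825 → 1825
row_key=V41: manual_reading=1843 → 1843
row_key=V44: manual_reading=1391 → 1391
row_key=V51: manual_reading=844 → 844
row_key=V52: manual_reading=NULL, sensor_reading=NULL (all NULL) → NULL
row_key=V56: manual_reading=34 → 34
row_key=V68: manual_reading=NULL, sensor_reading=1717 → 1717
row_key=V71: manual_reading=1126 → 1126
row_key=V90: manual_reading=638 → 638
row_key=V91: manual_reading=NULL, sensor_reading=768 → 768

1718, 1350, NULL, NULL, 1825, 1843, 1391, 844, NULL, 34, 1717, 1126, 638, 768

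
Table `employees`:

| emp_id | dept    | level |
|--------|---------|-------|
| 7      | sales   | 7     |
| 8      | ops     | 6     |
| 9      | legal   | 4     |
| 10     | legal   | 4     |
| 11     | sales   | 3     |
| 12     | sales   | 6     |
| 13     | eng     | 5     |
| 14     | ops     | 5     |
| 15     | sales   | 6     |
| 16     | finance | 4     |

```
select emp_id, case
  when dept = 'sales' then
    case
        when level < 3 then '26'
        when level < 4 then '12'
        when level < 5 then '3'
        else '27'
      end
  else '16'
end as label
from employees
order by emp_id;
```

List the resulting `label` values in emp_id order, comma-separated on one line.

27, 16, 16, 16, 12, 27, 16, 16, 27, 16

emp_id=7: dept='sales' → inner[ELSE] → 27
emp_id=8: dept='ops' → outer ELSE → 16
emp_id=9: dept='legal' → outer ELSE → 16
emp_id=10: dept='legal' → outer ELSE → 16
emp_id=11: dept='sales' → inner[level < 4] → 12
emp_id=12: dept='sales' → inner[ELSE] → 27
emp_id=13: dept='eng' → outer ELSE → 16
emp_id=14: dept='ops' → outer ELSE → 16
emp_id=15: dept='sales' → inner[ELSE] → 27
emp_id=16: dept='finance' → outer ELSE → 16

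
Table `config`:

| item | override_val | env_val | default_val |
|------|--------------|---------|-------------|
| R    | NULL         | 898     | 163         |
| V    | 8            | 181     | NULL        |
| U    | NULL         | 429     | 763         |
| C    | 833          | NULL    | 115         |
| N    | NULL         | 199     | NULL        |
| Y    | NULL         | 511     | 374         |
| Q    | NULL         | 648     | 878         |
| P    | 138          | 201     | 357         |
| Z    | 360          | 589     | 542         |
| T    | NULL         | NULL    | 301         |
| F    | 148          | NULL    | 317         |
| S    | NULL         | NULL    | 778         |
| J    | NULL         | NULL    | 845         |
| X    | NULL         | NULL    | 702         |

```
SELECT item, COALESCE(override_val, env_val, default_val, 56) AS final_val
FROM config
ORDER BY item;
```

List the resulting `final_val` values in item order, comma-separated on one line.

833, 148, 845, 199, 138, 648, 898, 778, 301, 429, 8, 702, 511, 360

item=C: override_val=833 → 833
item=F: override_val=148 → 148
item=J: override_val=NULL, env_val=NULL, default_val=845 → 845
item=N: override_val=NULL, env_val=199 → 199
item=P: override_val=138 → 138
item=Q: override_val=NULL, env_val=648 → 648
item=R: override_val=NULL, env_val=898 → 898
item=S: override_val=NULL, env_val=NULL, default_val=778 → 778
item=T: override_val=NULL, env_val=NULL, default_val=301 → 301
item=U: override_val=NULL, env_val=429 → 429
item=V: override_val=8 → 8
item=X: override_val=NULL, env_val=NULL, default_val=702 → 702
item=Y: override_val=NULL, env_val=511 → 511
item=Z: override_val=360 → 360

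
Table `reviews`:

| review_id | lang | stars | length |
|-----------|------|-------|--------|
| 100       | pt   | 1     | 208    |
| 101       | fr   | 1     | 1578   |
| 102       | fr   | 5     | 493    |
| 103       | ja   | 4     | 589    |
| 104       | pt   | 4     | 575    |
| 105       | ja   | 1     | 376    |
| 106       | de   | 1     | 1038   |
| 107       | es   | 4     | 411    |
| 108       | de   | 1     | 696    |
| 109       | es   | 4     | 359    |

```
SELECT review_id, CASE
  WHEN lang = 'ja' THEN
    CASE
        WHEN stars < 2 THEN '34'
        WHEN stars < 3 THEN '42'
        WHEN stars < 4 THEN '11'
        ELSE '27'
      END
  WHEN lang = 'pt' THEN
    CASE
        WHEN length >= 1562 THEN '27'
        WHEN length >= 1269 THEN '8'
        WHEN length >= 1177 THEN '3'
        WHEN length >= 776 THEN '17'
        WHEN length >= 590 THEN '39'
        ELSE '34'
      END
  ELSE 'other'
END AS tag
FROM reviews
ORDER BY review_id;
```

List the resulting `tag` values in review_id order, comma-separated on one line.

review_id=100: lang='pt' → inner[ELSE] → 34
review_id=101: lang='fr' → outer ELSE → other
review_id=102: lang='fr' → outer ELSE → other
review_id=103: lang='ja' → inner[ELSE] → 27
review_id=104: lang='pt' → inner[ELSE] → 34
review_id=105: lang='ja' → inner[stars < 2] → 34
review_id=106: lang='de' → outer ELSE → other
review_id=107: lang='es' → outer ELSE → other
review_id=108: lang='de' → outer ELSE → other
review_id=109: lang='es' → outer ELSE → other

34, other, other, 27, 34, 34, other, other, other, other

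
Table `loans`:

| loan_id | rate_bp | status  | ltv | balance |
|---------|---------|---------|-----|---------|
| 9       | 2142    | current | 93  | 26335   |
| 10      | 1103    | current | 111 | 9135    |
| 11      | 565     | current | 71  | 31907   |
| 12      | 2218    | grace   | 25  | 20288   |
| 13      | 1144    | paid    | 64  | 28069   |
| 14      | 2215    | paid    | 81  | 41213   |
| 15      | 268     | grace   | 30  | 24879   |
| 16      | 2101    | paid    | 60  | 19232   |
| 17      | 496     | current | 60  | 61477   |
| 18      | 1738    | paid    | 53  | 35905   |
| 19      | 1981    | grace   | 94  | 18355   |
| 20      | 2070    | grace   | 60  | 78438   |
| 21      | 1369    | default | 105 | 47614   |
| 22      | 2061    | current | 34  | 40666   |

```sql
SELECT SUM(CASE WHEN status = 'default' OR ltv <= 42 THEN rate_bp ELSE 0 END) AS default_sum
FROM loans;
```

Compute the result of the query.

5916

loan_id=9: ✗
loan_id=10: ✗
loan_id=11: ✗
loan_id=12: ✓ → 2218
loan_id=13: ✗
loan_id=14: ✗
loan_id=15: ✓ → 268
loan_id=16: ✗
loan_id=17: ✗
loan_id=18: ✗
loan_id=19: ✗
loan_id=20: ✗
loan_id=21: ✓ → 1369
loan_id=22: ✓ → 2061
default_sum = 2218 + 268 + 1369 + 2061 = 5916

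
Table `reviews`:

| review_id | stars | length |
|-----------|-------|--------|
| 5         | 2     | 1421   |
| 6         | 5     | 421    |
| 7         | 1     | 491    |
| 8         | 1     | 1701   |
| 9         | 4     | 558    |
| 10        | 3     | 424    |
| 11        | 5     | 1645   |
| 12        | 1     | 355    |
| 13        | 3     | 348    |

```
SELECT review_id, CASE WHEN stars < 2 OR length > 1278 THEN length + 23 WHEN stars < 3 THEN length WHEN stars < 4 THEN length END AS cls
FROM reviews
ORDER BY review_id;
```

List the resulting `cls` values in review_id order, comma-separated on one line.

1444, NULL, 514, 1724, NULL, 424, 1668, 378, 348

review_id=5: stars < 2 OR length > 1278 → 1444
review_id=6: (no match → NULL) → NULL
review_id=7: stars < 2 OR length > 1278 → 514
review_id=8: stars < 2 OR length > 1278 → 1724
review_id=9: (no match → NULL) → NULL
review_id=10: stars < 4 → 424
review_id=11: stars < 2 OR length > 1278 → 1668
review_id=12: stars < 2 OR length > 1278 → 378
review_id=13: stars < 4 → 348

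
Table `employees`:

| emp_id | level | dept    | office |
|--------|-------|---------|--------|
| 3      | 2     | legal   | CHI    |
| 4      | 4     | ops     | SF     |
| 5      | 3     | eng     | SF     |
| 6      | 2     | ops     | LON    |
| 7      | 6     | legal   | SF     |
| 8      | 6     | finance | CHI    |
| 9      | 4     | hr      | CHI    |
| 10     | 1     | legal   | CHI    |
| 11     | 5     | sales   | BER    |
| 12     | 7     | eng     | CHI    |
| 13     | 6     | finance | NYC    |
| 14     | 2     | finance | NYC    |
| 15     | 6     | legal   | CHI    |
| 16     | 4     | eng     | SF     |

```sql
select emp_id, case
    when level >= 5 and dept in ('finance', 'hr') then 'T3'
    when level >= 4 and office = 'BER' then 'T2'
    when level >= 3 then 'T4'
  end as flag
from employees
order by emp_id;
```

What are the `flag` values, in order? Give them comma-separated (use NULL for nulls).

emp_id=3: (no match → NULL) → NULL
emp_id=4: level >= 3 → T4
emp_id=5: level >= 3 → T4
emp_id=6: (no match → NULL) → NULL
emp_id=7: level >= 3 → T4
emp_id=8: level >= 5 and dept in ('finance', 'hr') → T3
emp_id=9: level >= 3 → T4
emp_id=10: (no match → NULL) → NULL
emp_id=11: level >= 4 and office = 'BER' → T2
emp_id=12: level >= 3 → T4
emp_id=13: level >= 5 and dept in ('finance', 'hr') → T3
emp_id=14: (no match → NULL) → NULL
emp_id=15: level >= 3 → T4
emp_id=16: level >= 3 → T4

NULL, T4, T4, NULL, T4, T3, T4, NULL, T2, T4, T3, NULL, T4, T4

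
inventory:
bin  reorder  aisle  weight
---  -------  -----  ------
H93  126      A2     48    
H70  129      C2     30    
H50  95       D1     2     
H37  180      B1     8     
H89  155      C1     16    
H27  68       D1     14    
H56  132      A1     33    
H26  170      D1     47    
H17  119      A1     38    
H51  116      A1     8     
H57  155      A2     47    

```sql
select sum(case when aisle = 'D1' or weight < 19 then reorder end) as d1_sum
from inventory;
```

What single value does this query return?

784

bin=H93: ✗
bin=H70: ✗
bin=H50: ✓ → 95
bin=H37: ✓ → 180
bin=H89: ✓ → 155
bin=H27: ✓ → 68
bin=H56: ✗
bin=H26: ✓ → 170
bin=H17: ✗
bin=H51: ✓ → 116
bin=H57: ✗
d1_sum = 95 + 180 + 155 + 68 + 170 + 116 = 784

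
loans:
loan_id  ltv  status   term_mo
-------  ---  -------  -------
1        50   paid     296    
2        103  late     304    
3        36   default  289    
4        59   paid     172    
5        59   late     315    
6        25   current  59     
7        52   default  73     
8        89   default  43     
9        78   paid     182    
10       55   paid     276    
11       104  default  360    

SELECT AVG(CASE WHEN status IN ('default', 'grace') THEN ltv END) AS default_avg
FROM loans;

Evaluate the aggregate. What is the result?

70.25

loan_id=1: ✗
loan_id=2: ✗
loan_id=3: ✓ → 36
loan_id=4: ✗
loan_id=5: ✗
loan_id=6: ✗
loan_id=7: ✓ → 52
loan_id=8: ✓ → 89
loan_id=9: ✗
loan_id=10: ✗
loan_id=11: ✓ → 104
default_avg = (36 + 52 + 89 + 104) / 4 = 70.25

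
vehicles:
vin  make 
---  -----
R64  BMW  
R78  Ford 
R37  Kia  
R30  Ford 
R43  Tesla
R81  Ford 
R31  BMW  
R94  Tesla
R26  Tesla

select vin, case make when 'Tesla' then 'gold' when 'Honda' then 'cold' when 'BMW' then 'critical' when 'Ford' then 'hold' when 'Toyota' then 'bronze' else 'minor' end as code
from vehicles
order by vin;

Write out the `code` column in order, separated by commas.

vin=R26: make='Tesla' → gold
vin=R30: make='Ford' → hold
vin=R31: make='BMW' → critical
vin=R37: ELSE → minor
vin=R43: make='Tesla' → gold
vin=R64: make='BMW' → critical
vin=R78: make='Ford' → hold
vin=R81: make='Ford' → hold
vin=R94: make='Tesla' → gold

gold, hold, critical, minor, gold, critical, hold, hold, gold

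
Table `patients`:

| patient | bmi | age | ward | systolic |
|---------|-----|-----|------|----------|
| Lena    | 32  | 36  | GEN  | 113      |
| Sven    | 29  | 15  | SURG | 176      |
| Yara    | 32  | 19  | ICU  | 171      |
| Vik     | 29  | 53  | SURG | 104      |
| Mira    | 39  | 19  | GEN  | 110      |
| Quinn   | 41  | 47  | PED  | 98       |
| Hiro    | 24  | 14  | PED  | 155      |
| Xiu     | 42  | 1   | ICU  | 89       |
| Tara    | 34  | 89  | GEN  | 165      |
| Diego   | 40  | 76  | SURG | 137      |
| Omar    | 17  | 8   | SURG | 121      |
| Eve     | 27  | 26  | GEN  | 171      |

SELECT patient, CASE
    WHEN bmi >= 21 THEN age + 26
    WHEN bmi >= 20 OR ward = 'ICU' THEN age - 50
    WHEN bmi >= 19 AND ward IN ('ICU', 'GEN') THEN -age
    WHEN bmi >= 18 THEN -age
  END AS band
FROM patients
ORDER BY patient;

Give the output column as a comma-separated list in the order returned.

102, 52, 40, 62, 45, NULL, 73, 41, 115, 79, 27, 45

patient=Diego: bmi >= 21 → 102
patient=Eve: bmi >= 21 → 52
patient=Hiro: bmi >= 21 → 40
patient=Lena: bmi >= 21 → 62
patient=Mira: bmi >= 21 → 45
patient=Omar: (no match → NULL) → NULL
patient=Quinn: bmi >= 21 → 73
patient=Sven: bmi >= 21 → 41
patient=Tara: bmi >= 21 → 115
patient=Vik: bmi >= 21 → 79
patient=Xiu: bmi >= 21 → 27
patient=Yara: bmi >= 21 → 45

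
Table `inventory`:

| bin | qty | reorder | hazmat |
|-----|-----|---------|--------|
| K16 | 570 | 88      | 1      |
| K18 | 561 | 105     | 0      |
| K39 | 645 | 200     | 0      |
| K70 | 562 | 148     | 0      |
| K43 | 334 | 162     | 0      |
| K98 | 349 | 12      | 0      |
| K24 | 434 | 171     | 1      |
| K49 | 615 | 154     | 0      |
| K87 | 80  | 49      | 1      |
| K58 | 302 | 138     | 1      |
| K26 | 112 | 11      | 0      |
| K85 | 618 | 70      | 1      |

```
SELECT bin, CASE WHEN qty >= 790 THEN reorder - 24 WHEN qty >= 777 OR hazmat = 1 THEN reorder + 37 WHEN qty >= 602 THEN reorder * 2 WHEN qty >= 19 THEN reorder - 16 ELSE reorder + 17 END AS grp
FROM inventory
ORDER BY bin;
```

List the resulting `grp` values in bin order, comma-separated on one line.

125, 89, 208, -5, 400, 146, 308, 175, 132, 107, 86, -4

bin=K16: qty >= 777 OR hazmat = 1 → 125
bin=K18: qty >= 19 → 89
bin=K24: qty >= 777 OR hazmat = 1 → 208
bin=K26: qty >= 19 → -5
bin=K39: qty >= 602 → 400
bin=K43: qty >= 19 → 146
bin=K49: qty >= 602 → 308
bin=K58: qty >= 777 OR hazmat = 1 → 175
bin=K70: qty >= 19 → 132
bin=K85: qty >= 777 OR hazmat = 1 → 107
bin=K87: qty >= 777 OR hazmat = 1 → 86
bin=K98: qty >= 19 → -4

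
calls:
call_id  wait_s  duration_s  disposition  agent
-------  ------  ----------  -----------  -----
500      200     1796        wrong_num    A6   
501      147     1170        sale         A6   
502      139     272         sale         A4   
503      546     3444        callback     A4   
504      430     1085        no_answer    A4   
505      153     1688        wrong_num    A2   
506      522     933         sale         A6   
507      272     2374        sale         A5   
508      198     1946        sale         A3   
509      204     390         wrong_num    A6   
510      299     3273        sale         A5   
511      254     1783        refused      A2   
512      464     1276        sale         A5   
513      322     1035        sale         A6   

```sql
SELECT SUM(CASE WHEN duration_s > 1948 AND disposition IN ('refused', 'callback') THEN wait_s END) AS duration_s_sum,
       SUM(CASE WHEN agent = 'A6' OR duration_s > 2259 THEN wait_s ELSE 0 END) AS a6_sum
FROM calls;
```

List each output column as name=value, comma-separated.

duration_s_sum=546, a6_sum=2512

[duration_s_sum: duration_s > 1948 AND disposition IN ('refused', 'callback')]
call_id=500: ✗
call_id=501: ✗
call_id=502: ✗
call_id=503: ✓ → 546
call_id=504: ✗
call_id=505: ✗
call_id=506: ✗
call_id=507: ✗
call_id=508: ✗
call_id=509: ✗
call_id=510: ✗
call_id=511: ✗
call_id=512: ✗
call_id=513: ✗
duration_s_sum = 546
—
[a6_sum: agent = 'A6' OR duration_s > 2259]
call_id=500: ✓ → 200
call_id=501: ✓ → 147
call_id=502: ✗
call_id=503: ✓ → 546
call_id=504: ✗
call_id=505: ✗
call_id=506: ✓ → 522
call_id=507: ✓ → 272
call_id=508: ✗
call_id=509: ✓ → 204
call_id=510: ✓ → 299
call_id=511: ✗
call_id=512: ✗
call_id=513: ✓ → 322
a6_sum = 200 + 147 + 546 + 522 + 272 + 204 + 299 + 322 = 2512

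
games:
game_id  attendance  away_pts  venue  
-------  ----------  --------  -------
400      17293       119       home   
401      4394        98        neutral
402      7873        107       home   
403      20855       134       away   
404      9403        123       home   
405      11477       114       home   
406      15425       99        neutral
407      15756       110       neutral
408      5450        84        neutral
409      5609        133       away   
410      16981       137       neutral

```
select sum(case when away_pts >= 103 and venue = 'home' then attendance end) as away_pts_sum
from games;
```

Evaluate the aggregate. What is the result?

game_id=400: ✓ → 17293
game_id=401: ✗
game_id=402: ✓ → 7873
game_id=403: ✗
game_id=404: ✓ → 9403
game_id=405: ✓ → 11477
game_id=406: ✗
game_id=407: ✗
game_id=408: ✗
game_id=409: ✗
game_id=410: ✗
away_pts_sum = 17293 + 7873 + 9403 + 11477 = 46046

46046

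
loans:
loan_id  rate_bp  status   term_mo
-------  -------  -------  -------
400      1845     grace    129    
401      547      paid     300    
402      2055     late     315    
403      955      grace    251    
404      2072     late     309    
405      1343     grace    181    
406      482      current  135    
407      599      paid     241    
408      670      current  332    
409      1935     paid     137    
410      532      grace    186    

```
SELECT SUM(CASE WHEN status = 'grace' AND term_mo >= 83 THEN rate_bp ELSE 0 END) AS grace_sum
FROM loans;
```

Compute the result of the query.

4675

loan_id=400: ✓ → 1845
loan_id=401: ✗
loan_id=402: ✗
loan_id=403: ✓ → 955
loan_id=404: ✗
loan_id=405: ✓ → 1343
loan_id=406: ✗
loan_id=407: ✗
loan_id=408: ✗
loan_id=409: ✗
loan_id=410: ✓ → 532
grace_sum = 1845 + 955 + 1343 + 532 = 4675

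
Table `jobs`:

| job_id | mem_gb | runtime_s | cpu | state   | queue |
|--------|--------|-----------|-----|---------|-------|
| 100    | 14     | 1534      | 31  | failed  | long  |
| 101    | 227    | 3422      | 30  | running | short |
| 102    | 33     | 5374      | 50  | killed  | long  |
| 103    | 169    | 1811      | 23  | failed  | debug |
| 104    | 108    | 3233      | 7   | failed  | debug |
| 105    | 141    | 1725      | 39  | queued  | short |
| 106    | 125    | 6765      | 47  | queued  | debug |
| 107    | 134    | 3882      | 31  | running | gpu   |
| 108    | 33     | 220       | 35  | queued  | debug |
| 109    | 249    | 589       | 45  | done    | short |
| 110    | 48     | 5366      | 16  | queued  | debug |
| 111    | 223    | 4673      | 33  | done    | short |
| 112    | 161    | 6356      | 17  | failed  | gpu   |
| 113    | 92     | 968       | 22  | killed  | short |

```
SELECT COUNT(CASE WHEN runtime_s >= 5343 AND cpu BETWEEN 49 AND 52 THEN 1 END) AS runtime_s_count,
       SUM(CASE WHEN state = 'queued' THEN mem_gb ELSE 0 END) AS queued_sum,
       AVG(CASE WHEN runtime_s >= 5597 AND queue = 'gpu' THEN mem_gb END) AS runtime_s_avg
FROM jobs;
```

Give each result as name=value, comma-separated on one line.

runtime_s_count=1, queued_sum=347, runtime_s_avg=161

[runtime_s_count: runtime_s >= 5343 AND cpu BETWEEN 49 AND 52]
job_id=100: ✗
job_id=101: ✗
job_id=102: ✓ → 1
job_id=103: ✗
job_id=104: ✗
job_id=105: ✗
job_id=106: ✗
job_id=107: ✗
job_id=108: ✗
job_id=109: ✗
job_id=110: ✗
job_id=111: ✗
job_id=112: ✗
job_id=113: ✗
runtime_s_count = COUNT(1) = 1
—
[queued_sum: state = 'queued']
job_id=100: ✗
job_id=101: ✗
job_id=102: ✗
job_id=103: ✗
job_id=104: ✗
job_id=105: ✓ → 141
job_id=106: ✓ → 125
job_id=107: ✗
job_id=108: ✓ → 33
job_id=109: ✗
job_id=110: ✓ → 48
job_id=111: ✗
job_id=112: ✗
job_id=113: ✗
queued_sum = 141 + 125 + 33 + 48 = 347
—
[runtime_s_avg: runtime_s >= 5597 AND queue = 'gpu']
job_id=100: ✗
job_id=101: ✗
job_id=102: ✗
job_id=103: ✗
job_id=104: ✗
job_id=105: ✗
job_id=106: ✗
job_id=107: ✗
job_id=108: ✗
job_id=109: ✗
job_id=110: ✗
job_id=111: ✗
job_id=112: ✓ → 161
job_id=113: ✗
runtime_s_avg = 161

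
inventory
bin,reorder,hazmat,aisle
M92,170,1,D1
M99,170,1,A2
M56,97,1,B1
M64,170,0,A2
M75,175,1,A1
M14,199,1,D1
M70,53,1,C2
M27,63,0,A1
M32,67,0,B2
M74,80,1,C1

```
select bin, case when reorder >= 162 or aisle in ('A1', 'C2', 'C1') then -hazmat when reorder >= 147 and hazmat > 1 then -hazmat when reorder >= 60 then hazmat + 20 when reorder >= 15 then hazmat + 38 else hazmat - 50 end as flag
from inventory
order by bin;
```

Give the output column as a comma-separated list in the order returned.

bin=M14: reorder >= 162 or aisle in ('A1', 'C2', 'C1') → -1
bin=M27: reorder >= 162 or aisle in ('A1', 'C2', 'C1') → 0
bin=M32: reorder >= 60 → 20
bin=M56: reorder >= 60 → 21
bin=M64: reorder >= 162 or aisle in ('A1', 'C2', 'C1') → 0
bin=M70: reorder >= 162 or aisle in ('A1', 'C2', 'C1') → -1
bin=M74: reorder >= 162 or aisle in ('A1', 'C2', 'C1') → -1
bin=M75: reorder >= 162 or aisle in ('A1', 'C2', 'C1') → -1
bin=M92: reorder >= 162 or aisle in ('A1', 'C2', 'C1') → -1
bin=M99: reorder >= 162 or aisle in ('A1', 'C2', 'C1') → -1

-1, 0, 20, 21, 0, -1, -1, -1, -1, -1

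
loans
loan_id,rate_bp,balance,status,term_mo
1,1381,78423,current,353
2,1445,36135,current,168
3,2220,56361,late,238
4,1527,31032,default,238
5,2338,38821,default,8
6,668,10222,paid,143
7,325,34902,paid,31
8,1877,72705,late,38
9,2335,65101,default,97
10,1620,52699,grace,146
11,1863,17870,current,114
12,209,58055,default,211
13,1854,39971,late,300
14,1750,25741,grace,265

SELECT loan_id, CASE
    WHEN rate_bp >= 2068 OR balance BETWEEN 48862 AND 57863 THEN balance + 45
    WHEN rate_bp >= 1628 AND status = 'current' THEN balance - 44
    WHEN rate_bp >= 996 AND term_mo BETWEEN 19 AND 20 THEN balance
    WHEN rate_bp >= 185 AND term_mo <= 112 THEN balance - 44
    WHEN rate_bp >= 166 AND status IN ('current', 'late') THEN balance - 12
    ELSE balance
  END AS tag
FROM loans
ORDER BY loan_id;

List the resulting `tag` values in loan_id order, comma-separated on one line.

78411, 36123, 56406, 31032, 38866, 10222, 34858, 72661, 65146, 52744, 17826, 58055, 39959, 25741

loan_id=1: rate_bp >= 166 AND status IN ('current', 'late') → 78411
loan_id=2: rate_bp >= 166 AND status IN ('current', 'late') → 36123
loan_id=3: rate_bp >= 2068 OR balance BETWEEN 48862 AND 57863 → 56406
loan_id=4: ELSE → 31032
loan_id=5: rate_bp >= 2068 OR balance BETWEEN 48862 AND 57863 → 38866
loan_id=6: ELSE → 10222
loan_id=7: rate_bp >= 185 AND term_mo <= 112 → 34858
loan_id=8: rate_bp >= 185 AND term_mo <= 112 → 72661
loan_id=9: rate_bp >= 2068 OR balance BETWEEN 48862 AND 57863 → 65146
loan_id=10: rate_bp >= 2068 OR balance BETWEEN 48862 AND 57863 → 52744
loan_id=11: rate_bp >= 1628 AND status = 'current' → 17826
loan_id=12: ELSE → 58055
loan_id=13: rate_bp >= 166 AND status IN ('current', 'late') → 39959
loan_id=14: ELSE → 25741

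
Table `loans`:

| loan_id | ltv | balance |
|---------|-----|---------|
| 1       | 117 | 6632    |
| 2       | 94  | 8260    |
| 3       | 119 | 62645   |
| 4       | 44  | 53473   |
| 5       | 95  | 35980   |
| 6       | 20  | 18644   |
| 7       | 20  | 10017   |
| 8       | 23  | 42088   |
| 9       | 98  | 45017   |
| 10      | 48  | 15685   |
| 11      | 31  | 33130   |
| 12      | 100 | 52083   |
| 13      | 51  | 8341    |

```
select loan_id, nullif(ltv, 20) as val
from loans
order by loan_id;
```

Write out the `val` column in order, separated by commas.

loan_id=1: ltv=117 vs 20: differ → 117
loan_id=2: ltv=94 vs 20: differ → 94
loan_id=3: ltv=119 vs 20: differ → 119
loan_id=4: ltv=44 vs 20: differ → 44
loan_id=5: ltv=95 vs 20: differ → 95
loan_id=6: ltv=20 vs 20: equal → NULL
loan_id=7: ltv=20 vs 20: equal → NULL
loan_id=8: ltv=23 vs 20: differ → 23
loan_id=9: ltv=98 vs 20: differ → 98
loan_id=10: ltv=48 vs 20: differ → 48
loan_id=11: ltv=31 vs 20: differ → 31
loan_id=12: ltv=100 vs 20: differ → 100
loan_id=13: ltv=51 vs 20: differ → 51

117, 94, 119, 44, 95, NULL, NULL, 23, 98, 48, 31, 100, 51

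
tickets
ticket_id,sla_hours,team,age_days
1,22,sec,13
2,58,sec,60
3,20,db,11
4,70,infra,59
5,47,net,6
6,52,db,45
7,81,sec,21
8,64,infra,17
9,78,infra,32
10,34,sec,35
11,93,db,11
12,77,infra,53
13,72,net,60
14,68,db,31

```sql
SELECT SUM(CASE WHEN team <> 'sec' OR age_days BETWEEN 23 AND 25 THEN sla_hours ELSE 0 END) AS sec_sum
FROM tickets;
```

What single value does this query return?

ticket_id=1: ✗
ticket_id=2: ✗
ticket_id=3: ✓ → 20
ticket_id=4: ✓ → 70
ticket_id=5: ✓ → 47
ticket_id=6: ✓ → 52
ticket_id=7: ✗
ticket_id=8: ✓ → 64
ticket_id=9: ✓ → 78
ticket_id=10: ✗
ticket_id=11: ✓ → 93
ticket_id=12: ✓ → 77
ticket_id=13: ✓ → 72
ticket_id=14: ✓ → 68
sec_sum = 20 + 70 + 47 + 52 + 64 + 78 + 93 + 77 + 72 + 68 = 641

641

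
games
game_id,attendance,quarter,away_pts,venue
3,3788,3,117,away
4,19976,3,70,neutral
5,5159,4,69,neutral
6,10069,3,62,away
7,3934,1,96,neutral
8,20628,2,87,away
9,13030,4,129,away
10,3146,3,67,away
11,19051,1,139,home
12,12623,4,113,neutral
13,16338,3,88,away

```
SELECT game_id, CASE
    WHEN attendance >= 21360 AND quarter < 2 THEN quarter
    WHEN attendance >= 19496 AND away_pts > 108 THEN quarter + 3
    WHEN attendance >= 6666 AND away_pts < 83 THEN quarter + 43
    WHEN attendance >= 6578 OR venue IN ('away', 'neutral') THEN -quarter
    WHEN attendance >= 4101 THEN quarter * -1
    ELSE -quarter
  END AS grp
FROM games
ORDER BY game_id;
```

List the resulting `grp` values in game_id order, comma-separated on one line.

game_id=3: attendance >= 6578 OR venue IN ('away', 'neutral') → -3
game_id=4: attendance >= 6666 AND away_pts < 83 → 46
game_id=5: attendance >= 6578 OR venue IN ('away', 'neutral') → -4
game_id=6: attendance >= 6666 AND away_pts < 83 → 46
game_id=7: attendance >= 6578 OR venue IN ('away', 'neutral') → -1
game_id=8: attendance >= 6578 OR venue IN ('away', 'neutral') → -2
game_id=9: attendance >= 6578 OR venue IN ('away', 'neutral') → -4
game_id=10: attendance >= 6578 OR venue IN ('away', 'neutral') → -3
game_id=11: attendance >= 6578 OR venue IN ('away', 'neutral') → -1
game_id=12: attendance >= 6578 OR venue IN ('away', 'neutral') → -4
game_id=13: attendance >= 6578 OR venue IN ('away', 'neutral') → -3

-3, 46, -4, 46, -1, -2, -4, -3, -1, -4, -3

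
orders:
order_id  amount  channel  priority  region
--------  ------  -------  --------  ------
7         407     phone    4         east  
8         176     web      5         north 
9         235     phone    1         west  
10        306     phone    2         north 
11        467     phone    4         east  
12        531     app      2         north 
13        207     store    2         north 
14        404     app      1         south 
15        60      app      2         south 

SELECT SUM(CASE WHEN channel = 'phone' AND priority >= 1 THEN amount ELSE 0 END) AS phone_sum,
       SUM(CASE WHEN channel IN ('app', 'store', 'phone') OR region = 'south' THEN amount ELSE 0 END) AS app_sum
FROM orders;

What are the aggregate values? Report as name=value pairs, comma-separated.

phone_sum=1415, app_sum=2617

[phone_sum: channel = 'phone' AND priority >= 1]
order_id=7: ✓ → 407
order_id=8: ✗
order_id=9: ✓ → 235
order_id=10: ✓ → 306
order_id=11: ✓ → 467
order_id=12: ✗
order_id=13: ✗
order_id=14: ✗
order_id=15: ✗
phone_sum = 407 + 235 + 306 + 467 = 1415
—
[app_sum: channel IN ('app', 'store', 'phone') OR region = 'south']
order_id=7: ✓ → 407
order_id=8: ✗
order_id=9: ✓ → 235
order_id=10: ✓ → 306
order_id=11: ✓ → 467
order_id=12: ✓ → 531
order_id=13: ✓ → 207
order_id=14: ✓ → 404
order_id=15: ✓ → 60
app_sum = 407 + 235 + 306 + 467 + 531 + 207 + 404 + 60 = 2617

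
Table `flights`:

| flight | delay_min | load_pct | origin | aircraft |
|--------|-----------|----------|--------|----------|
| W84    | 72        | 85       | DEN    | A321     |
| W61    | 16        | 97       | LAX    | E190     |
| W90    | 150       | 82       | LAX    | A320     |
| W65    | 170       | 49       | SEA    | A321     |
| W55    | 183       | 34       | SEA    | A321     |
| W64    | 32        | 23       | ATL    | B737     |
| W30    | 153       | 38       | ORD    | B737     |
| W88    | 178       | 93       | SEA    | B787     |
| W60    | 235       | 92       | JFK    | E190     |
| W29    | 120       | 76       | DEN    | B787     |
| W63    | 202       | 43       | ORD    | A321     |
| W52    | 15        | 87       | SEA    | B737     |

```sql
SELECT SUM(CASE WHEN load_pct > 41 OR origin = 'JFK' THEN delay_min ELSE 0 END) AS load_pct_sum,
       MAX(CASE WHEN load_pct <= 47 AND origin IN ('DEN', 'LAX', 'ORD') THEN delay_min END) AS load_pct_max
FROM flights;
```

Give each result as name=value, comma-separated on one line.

[load_pct_sum: load_pct > 41 OR origin = 'JFK']
flight=W84: ✓ → 72
flight=W61: ✓ → 16
flight=W90: ✓ → 150
flight=W65: ✓ → 170
flight=W55: ✗
flight=W64: ✗
flight=W30: ✗
flight=W88: ✓ → 178
flight=W60: ✓ → 235
flight=W29: ✓ → 120
flight=W63: ✓ → 202
flight=W52: ✓ → 15
load_pct_sum = 72 + 16 + 150 + 170 + 178 + 235 + 120 + 202 + 15 = 1158
—
[load_pct_max: load_pct <= 47 AND origin IN ('DEN', 'LAX', 'ORD')]
flight=W84: ✗
flight=W61: ✗
flight=W90: ✗
flight=W65: ✗
flight=W55: ✗
flight=W64: ✗
flight=W30: ✓ → 153
flight=W88: ✗
flight=W60: ✗
flight=W29: ✗
flight=W63: ✓ → 202
flight=W52: ✗
load_pct_max = MAX(153, 202) = 202

load_pct_sum=1158, load_pct_max=202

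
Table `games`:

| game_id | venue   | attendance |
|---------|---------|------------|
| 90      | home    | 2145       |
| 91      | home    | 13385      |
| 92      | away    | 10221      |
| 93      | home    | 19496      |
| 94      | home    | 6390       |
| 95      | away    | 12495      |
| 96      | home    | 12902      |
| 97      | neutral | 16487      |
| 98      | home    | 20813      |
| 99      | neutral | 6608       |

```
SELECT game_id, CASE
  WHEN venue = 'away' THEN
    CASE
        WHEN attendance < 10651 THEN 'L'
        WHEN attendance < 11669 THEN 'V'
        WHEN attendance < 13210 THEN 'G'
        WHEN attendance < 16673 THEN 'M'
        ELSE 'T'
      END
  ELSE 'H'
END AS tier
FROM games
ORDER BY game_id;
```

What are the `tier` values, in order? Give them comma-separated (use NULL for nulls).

game_id=90: venue='home' → outer ELSE → H
game_id=91: venue='home' → outer ELSE → H
game_id=92: venue='away' → inner[attendance < 10651] → L
game_id=93: venue='home' → outer ELSE → H
game_id=94: venue='home' → outer ELSE → H
game_id=95: venue='away' → inner[attendance < 13210] → G
game_id=96: venue='home' → outer ELSE → H
game_id=97: venue='neutral' → outer ELSE → H
game_id=98: venue='home' → outer ELSE → H
game_id=99: venue='neutral' → outer ELSE → H

H, H, L, H, H, G, H, H, H, H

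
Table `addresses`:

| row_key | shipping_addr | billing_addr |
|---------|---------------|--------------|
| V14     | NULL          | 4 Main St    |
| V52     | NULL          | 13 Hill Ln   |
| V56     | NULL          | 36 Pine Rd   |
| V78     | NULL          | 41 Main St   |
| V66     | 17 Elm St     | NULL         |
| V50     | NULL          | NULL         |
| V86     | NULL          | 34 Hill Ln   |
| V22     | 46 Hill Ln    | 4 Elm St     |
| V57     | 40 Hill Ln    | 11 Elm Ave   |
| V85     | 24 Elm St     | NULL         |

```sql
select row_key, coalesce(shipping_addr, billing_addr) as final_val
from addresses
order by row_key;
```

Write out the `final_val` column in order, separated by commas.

4 Main St, 46 Hill Ln, NULL, 13 Hill Ln, 36 Pine Rd, 40 Hill Ln, 17 Elm St, 41 Main St, 24 Elm St, 34 Hill Ln

row_key=V14: shipping_addr=NULL, billing_addr=4 Main St → 4 Main St
row_key=V22: shipping_addr=46 Hill Ln → 46 Hill Ln
row_key=V50: shipping_addr=NULL, billing_addr=NULL (all NULL) → NULL
row_key=V52: shipping_addr=NULL, billing_addr=13 Hill Ln → 13 Hill Ln
row_key=V56: shipping_addr=NULL, billing_addr=36 Pine Rd → 36 Pine Rd
row_key=V57: shipping_addr=40 Hill Ln → 40 Hill Ln
row_key=V66: shipping_addr=17 Elm St → 17 Elm St
row_key=V78: shipping_addr=NULL, billing_addr=41 Main St → 41 Main St
row_key=V85: shipping_addr=24 Elm St → 24 Elm St
row_key=V86: shipping_addr=NULL, billing_addr=34 Hill Ln → 34 Hill Ln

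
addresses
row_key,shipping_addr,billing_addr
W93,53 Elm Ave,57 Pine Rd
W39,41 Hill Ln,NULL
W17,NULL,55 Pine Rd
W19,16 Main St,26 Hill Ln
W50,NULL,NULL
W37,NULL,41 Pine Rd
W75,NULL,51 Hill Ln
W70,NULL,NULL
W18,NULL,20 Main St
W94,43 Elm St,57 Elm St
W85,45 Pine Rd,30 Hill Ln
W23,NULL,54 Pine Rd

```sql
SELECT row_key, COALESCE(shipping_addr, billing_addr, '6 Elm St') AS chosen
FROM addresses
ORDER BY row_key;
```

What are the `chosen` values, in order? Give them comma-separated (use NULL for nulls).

row_key=W17: shipping_addr=NULL, billing_addr=55 Pine Rd → 55 Pine Rd
row_key=W18: shipping_addr=NULL, billing_addr=20 Main St → 20 Main St
row_key=W19: shipping_addr=16 Main St → 16 Main St
row_key=W23: shipping_addr=NULL, billing_addr=54 Pine Rd → 54 Pine Rd
row_key=W37: shipping_addr=NULL, billing_addr=41 Pine Rd → 41 Pine Rd
row_key=W39: shipping_addr=41 Hill Ln → 41 Hill Ln
row_key=W50: shipping_addr=NULL, billing_addr=NULL, → literal 6 Elm St → 6 Elm St
row_key=W70: shipping_addr=NULL, billing_addr=NULL, → literal 6 Elm St → 6 Elm St
row_key=W75: shipping_addr=NULL, billing_addr=51 Hill Ln → 51 Hill Ln
row_key=W85: shipping_addr=45 Pine Rd → 45 Pine Rd
row_key=W93: shipping_addr=53 Elm Ave → 53 Elm Ave
row_key=W94: shipping_addr=43 Elm St → 43 Elm St

55 Pine Rd, 20 Main St, 16 Main St, 54 Pine Rd, 41 Pine Rd, 41 Hill Ln, 6 Elm St, 6 Elm St, 51 Hill Ln, 45 Pine Rd, 53 Elm Ave, 43 Elm St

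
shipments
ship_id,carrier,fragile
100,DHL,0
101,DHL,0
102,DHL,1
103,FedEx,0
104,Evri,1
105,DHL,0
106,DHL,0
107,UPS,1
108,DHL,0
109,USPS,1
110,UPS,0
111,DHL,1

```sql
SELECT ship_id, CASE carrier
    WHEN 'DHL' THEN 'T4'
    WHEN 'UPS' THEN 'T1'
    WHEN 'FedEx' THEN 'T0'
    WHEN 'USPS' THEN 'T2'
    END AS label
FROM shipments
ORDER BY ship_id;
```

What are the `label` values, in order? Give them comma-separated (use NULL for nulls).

T4, T4, T4, T0, NULL, T4, T4, T1, T4, T2, T1, T4

ship_id=100: carrier='DHL' → T4
ship_id=101: carrier='DHL' → T4
ship_id=102: carrier='DHL' → T4
ship_id=103: carrier='FedEx' → T0
ship_id=104: (no match → NULL) → NULL
ship_id=105: carrier='DHL' → T4
ship_id=106: carrier='DHL' → T4
ship_id=107: carrier='UPS' → T1
ship_id=108: carrier='DHL' → T4
ship_id=109: carrier='USPS' → T2
ship_id=110: carrier='UPS' → T1
ship_id=111: carrier='DHL' → T4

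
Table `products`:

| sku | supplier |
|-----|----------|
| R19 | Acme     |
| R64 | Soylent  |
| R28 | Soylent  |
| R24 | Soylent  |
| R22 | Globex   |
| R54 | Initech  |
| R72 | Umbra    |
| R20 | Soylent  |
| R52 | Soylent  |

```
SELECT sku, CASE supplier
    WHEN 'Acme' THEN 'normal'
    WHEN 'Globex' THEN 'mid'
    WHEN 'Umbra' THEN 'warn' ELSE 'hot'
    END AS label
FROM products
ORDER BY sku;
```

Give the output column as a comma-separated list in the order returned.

sku=R19: supplier='Acme' → normal
sku=R20: ELSE → hot
sku=R22: supplier='Globex' → mid
sku=R24: ELSE → hot
sku=R28: ELSE → hot
sku=R52: ELSE → hot
sku=R54: ELSE → hot
sku=R64: ELSE → hot
sku=R72: supplier='Umbra' → warn

normal, hot, mid, hot, hot, hot, hot, hot, warn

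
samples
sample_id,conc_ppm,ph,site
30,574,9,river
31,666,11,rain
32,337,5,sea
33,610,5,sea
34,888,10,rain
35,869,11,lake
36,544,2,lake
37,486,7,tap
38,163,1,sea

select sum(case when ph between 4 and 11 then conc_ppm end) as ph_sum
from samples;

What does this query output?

4430

sample_id=30: ✓ → 574
sample_id=31: ✓ → 666
sample_id=32: ✓ → 337
sample_id=33: ✓ → 610
sample_id=34: ✓ → 888
sample_id=35: ✓ → 869
sample_id=36: ✗
sample_id=37: ✓ → 486
sample_id=38: ✗
ph_sum = 574 + 666 + 337 + 610 + 888 + 869 + 486 = 4430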